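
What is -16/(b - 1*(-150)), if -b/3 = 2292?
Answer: 8/3363 ≈ 0.0023788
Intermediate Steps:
b = -6876 (b = -3*2292 = -6876)
-16/(b - 1*(-150)) = -16/(-6876 - 1*(-150)) = -16/(-6876 + 150) = -16/(-6726) = -16*(-1/6726) = 8/3363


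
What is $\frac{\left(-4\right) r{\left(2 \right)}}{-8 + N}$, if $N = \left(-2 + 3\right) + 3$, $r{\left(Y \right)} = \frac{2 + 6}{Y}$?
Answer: $4$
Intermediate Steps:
$r{\left(Y \right)} = \frac{8}{Y}$
$N = 4$ ($N = 1 + 3 = 4$)
$\frac{\left(-4\right) r{\left(2 \right)}}{-8 + N} = \frac{\left(-4\right) \frac{8}{2}}{-8 + 4} = \frac{\left(-4\right) 8 \cdot \frac{1}{2}}{-4} = \left(-4\right) 4 \left(- \frac{1}{4}\right) = \left(-16\right) \left(- \frac{1}{4}\right) = 4$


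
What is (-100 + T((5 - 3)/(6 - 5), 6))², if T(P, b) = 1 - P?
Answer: 10201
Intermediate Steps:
(-100 + T((5 - 3)/(6 - 5), 6))² = (-100 + (1 - (5 - 3)/(6 - 5)))² = (-100 + (1 - 2/1))² = (-100 + (1 - 2))² = (-100 - 1)² = (-101)² = 10201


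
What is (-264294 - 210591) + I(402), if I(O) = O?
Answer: -474483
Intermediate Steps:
(-264294 - 210591) + I(402) = (-264294 - 210591) + 402 = -474885 + 402 = -474483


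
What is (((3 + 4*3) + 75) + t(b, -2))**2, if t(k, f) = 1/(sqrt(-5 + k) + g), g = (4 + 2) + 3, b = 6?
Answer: 811801/100 ≈ 8118.0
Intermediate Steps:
g = 9 (g = 6 + 3 = 9)
t(k, f) = 1/(9 + sqrt(-5 + k)) (t(k, f) = 1/(sqrt(-5 + k) + 9) = 1/(9 + sqrt(-5 + k)))
(((3 + 4*3) + 75) + t(b, -2))**2 = (((3 + 4*3) + 75) + 1/(9 + sqrt(-5 + 6)))**2 = (((3 + 12) + 75) + 1/(9 + sqrt(1)))**2 = ((15 + 75) + 1/(9 + 1))**2 = (90 + 1/10)**2 = (901/10)**2 = 811801/100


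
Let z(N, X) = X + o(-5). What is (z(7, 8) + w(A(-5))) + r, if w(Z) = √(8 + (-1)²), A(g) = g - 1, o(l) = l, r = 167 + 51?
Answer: 224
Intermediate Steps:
r = 218
z(N, X) = -5 + X (z(N, X) = X - 5 = -5 + X)
A(g) = -1 + g
w(Z) = 3 (w(Z) = √(8 + 1) = √9 = 3)
(z(7, 8) + w(A(-5))) + r = ((-5 + 8) + 3) + 218 = (3 + 3) + 218 = 6 + 218 = 224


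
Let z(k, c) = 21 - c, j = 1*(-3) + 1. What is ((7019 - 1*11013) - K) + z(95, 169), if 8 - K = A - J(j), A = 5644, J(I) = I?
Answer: 1496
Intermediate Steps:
j = -2 (j = -3 + 1 = -2)
K = -5638 (K = 8 - (5644 - 1*(-2)) = 8 - (5644 + 2) = 8 - 1*5646 = 8 - 5646 = -5638)
((7019 - 1*11013) - K) + z(95, 169) = ((7019 - 1*11013) - 1*(-5638)) + (21 - 1*169) = ((7019 - 11013) + 5638) + (21 - 169) = (-3994 + 5638) - 148 = 1644 - 148 = 1496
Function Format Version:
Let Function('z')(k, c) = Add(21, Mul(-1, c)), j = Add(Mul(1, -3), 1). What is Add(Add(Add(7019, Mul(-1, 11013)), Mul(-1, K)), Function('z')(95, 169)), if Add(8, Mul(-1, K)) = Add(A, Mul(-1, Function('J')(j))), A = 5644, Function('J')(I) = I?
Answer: 1496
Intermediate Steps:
j = -2 (j = Add(-3, 1) = -2)
K = -5638 (K = Add(8, Mul(-1, Add(5644, Mul(-1, -2)))) = Add(8, Mul(-1, Add(5644, 2))) = Add(8, Mul(-1, 5646)) = Add(8, -5646) = -5638)
Add(Add(Add(7019, Mul(-1, 11013)), Mul(-1, K)), Function('z')(95, 169)) = Add(Add(Add(7019, Mul(-1, 11013)), Mul(-1, -5638)), Add(21, Mul(-1, 169))) = Add(Add(Add(7019, -11013), 5638), Add(21, -169)) = Add(Add(-3994, 5638), -148) = Add(1644, -148) = 1496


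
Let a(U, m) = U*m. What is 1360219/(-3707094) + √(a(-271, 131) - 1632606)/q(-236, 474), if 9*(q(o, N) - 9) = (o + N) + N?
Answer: -1360219/3707094 + 63*I*√34043/793 ≈ -0.36692 + 14.658*I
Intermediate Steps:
q(o, N) = 9 + o/9 + 2*N/9 (q(o, N) = 9 + ((o + N) + N)/9 = 9 + ((N + o) + N)/9 = 9 + (o + 2*N)/9 = 9 + (o/9 + 2*N/9) = 9 + o/9 + 2*N/9)
1360219/(-3707094) + √(a(-271, 131) - 1632606)/q(-236, 474) = 1360219/(-3707094) + √(-271*131 - 1632606)/(9 + (⅑)*(-236) + (2/9)*474) = 1360219*(-1/3707094) + √(-35501 - 1632606)/(9 - 236/9 + 316/3) = -1360219/3707094 + √(-1668107)/(793/9) = -1360219/3707094 + (7*I*√34043)*(9/793) = -1360219/3707094 + 63*I*√34043/793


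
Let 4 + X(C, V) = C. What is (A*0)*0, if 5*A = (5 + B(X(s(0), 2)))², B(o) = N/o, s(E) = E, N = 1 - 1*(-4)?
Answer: 0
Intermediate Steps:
N = 5 (N = 1 + 4 = 5)
X(C, V) = -4 + C
B(o) = 5/o
A = 45/16 (A = (5 + 5/(-4 + 0))²/5 = (5 + 5/(-4))²/5 = (5 + 5*(-¼))²/5 = (5 - 5/4)²/5 = (15/4)²/5 = (⅕)*(225/16) = 45/16 ≈ 2.8125)
(A*0)*0 = ((45/16)*0)*0 = 0*0 = 0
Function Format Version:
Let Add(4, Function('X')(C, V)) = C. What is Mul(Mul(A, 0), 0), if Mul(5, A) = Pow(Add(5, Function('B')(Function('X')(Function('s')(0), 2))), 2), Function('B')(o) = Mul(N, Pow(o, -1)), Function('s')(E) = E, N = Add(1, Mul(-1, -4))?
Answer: 0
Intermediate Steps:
N = 5 (N = Add(1, 4) = 5)
Function('X')(C, V) = Add(-4, C)
Function('B')(o) = Mul(5, Pow(o, -1))
A = Rational(45, 16) (A = Mul(Rational(1, 5), Pow(Add(5, Mul(5, Pow(Add(-4, 0), -1))), 2)) = Mul(Rational(1, 5), Pow(Add(5, Mul(5, Pow(-4, -1))), 2)) = Mul(Rational(1, 5), Pow(Add(5, Mul(5, Rational(-1, 4))), 2)) = Mul(Rational(1, 5), Pow(Add(5, Rational(-5, 4)), 2)) = Mul(Rational(1, 5), Pow(Rational(15, 4), 2)) = Mul(Rational(1, 5), Rational(225, 16)) = Rational(45, 16) ≈ 2.8125)
Mul(Mul(A, 0), 0) = Mul(Mul(Rational(45, 16), 0), 0) = Mul(0, 0) = 0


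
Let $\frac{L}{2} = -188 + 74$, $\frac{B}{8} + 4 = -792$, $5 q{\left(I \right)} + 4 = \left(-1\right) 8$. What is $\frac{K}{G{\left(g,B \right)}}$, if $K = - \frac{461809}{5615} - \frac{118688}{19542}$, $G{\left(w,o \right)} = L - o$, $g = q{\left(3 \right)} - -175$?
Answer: $- \frac{4845552299}{336865973100} \approx -0.014384$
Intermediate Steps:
$q{\left(I \right)} = - \frac{12}{5}$ ($q{\left(I \right)} = - \frac{4}{5} + \frac{\left(-1\right) 8}{5} = - \frac{4}{5} + \frac{1}{5} \left(-8\right) = - \frac{4}{5} - \frac{8}{5} = - \frac{12}{5}$)
$B = -6368$ ($B = -32 + 8 \left(-792\right) = -32 - 6336 = -6368$)
$L = -228$ ($L = 2 \left(-188 + 74\right) = 2 \left(-114\right) = -228$)
$g = \frac{863}{5}$ ($g = - \frac{12}{5} - -175 = - \frac{12}{5} + 175 = \frac{863}{5} \approx 172.6$)
$G{\left(w,o \right)} = -228 - o$
$K = - \frac{4845552299}{54864165}$ ($K = \left(-461809\right) \frac{1}{5615} - \frac{59344}{9771} = - \frac{461809}{5615} - \frac{59344}{9771} = - \frac{4845552299}{54864165} \approx -88.319$)
$\frac{K}{G{\left(g,B \right)}} = - \frac{4845552299}{54864165 \left(-228 - -6368\right)} = - \frac{4845552299}{54864165 \left(-228 + 6368\right)} = - \frac{4845552299}{54864165 \cdot 6140} = \left(- \frac{4845552299}{54864165}\right) \frac{1}{6140} = - \frac{4845552299}{336865973100}$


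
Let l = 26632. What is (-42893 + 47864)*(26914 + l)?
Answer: 266177166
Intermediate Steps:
(-42893 + 47864)*(26914 + l) = (-42893 + 47864)*(26914 + 26632) = 4971*53546 = 266177166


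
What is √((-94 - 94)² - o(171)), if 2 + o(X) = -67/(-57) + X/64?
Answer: √7348905861/456 ≈ 188.00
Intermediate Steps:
o(X) = -47/57 + X/64 (o(X) = -2 + (-67/(-57) + X/64) = -2 + (-67*(-1/57) + X*(1/64)) = -2 + (67/57 + X/64) = -47/57 + X/64)
√((-94 - 94)² - o(171)) = √((-94 - 94)² - (-47/57 + (1/64)*171)) = √((-188)² - (-47/57 + 171/64)) = √(35344 - 1*6739/3648) = √(35344 - 6739/3648) = √(128928173/3648) = √7348905861/456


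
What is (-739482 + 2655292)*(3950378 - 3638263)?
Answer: 597953038150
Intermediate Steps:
(-739482 + 2655292)*(3950378 - 3638263) = 1915810*312115 = 597953038150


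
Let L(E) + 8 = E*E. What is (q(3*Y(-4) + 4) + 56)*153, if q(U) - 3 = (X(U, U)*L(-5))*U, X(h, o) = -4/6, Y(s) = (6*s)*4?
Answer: 501483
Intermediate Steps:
L(E) = -8 + E**2 (L(E) = -8 + E*E = -8 + E**2)
Y(s) = 24*s
X(h, o) = -2/3 (X(h, o) = -4*1/6 = -2/3)
q(U) = 3 - 34*U/3 (q(U) = 3 + (-2*(-8 + (-5)**2)/3)*U = 3 + (-2*(-8 + 25)/3)*U = 3 + (-2/3*17)*U = 3 - 34*U/3)
(q(3*Y(-4) + 4) + 56)*153 = ((3 - 34*(3*(24*(-4)) + 4)/3) + 56)*153 = ((3 - 34*(3*(-96) + 4)/3) + 56)*153 = ((3 - 34*(-288 + 4)/3) + 56)*153 = ((3 - 34/3*(-284)) + 56)*153 = ((3 + 9656/3) + 56)*153 = (9665/3 + 56)*153 = (9833/3)*153 = 501483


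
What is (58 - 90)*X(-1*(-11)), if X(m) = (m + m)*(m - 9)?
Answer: -1408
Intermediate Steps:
X(m) = 2*m*(-9 + m) (X(m) = (2*m)*(-9 + m) = 2*m*(-9 + m))
(58 - 90)*X(-1*(-11)) = (58 - 90)*(2*(-1*(-11))*(-9 - 1*(-11))) = -64*11*(-9 + 11) = -64*11*2 = -32*44 = -1408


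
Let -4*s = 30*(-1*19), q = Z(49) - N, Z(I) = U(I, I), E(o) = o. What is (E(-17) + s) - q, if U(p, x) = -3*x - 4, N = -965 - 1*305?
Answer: -1987/2 ≈ -993.50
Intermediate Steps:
N = -1270 (N = -965 - 305 = -1270)
U(p, x) = -4 - 3*x
Z(I) = -4 - 3*I
q = 1119 (q = (-4 - 3*49) - 1*(-1270) = (-4 - 147) + 1270 = -151 + 1270 = 1119)
s = 285/2 (s = -15*(-1*19)/2 = -15*(-19)/2 = -¼*(-570) = 285/2 ≈ 142.50)
(E(-17) + s) - q = (-17 + 285/2) - 1*1119 = 251/2 - 1119 = -1987/2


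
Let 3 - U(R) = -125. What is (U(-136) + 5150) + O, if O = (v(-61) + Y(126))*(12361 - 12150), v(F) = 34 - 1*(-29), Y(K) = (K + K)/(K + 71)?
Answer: 3711659/197 ≈ 18841.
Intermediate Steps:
U(R) = 128 (U(R) = 3 - 1*(-125) = 3 + 125 = 128)
Y(K) = 2*K/(71 + K) (Y(K) = (2*K)/(71 + K) = 2*K/(71 + K))
v(F) = 63 (v(F) = 34 + 29 = 63)
O = 2671893/197 (O = (63 + 2*126/(71 + 126))*(12361 - 12150) = (63 + 2*126/197)*211 = (63 + 2*126*(1/197))*211 = (63 + 252/197)*211 = (12663/197)*211 = 2671893/197 ≈ 13563.)
(U(-136) + 5150) + O = (128 + 5150) + 2671893/197 = 5278 + 2671893/197 = 3711659/197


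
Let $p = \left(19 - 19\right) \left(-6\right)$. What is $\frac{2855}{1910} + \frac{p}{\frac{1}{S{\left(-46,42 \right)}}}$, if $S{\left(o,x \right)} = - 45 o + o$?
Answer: $\frac{571}{382} \approx 1.4948$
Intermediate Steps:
$S{\left(o,x \right)} = - 44 o$
$p = 0$ ($p = 0 \left(-6\right) = 0$)
$\frac{2855}{1910} + \frac{p}{\frac{1}{S{\left(-46,42 \right)}}} = \frac{2855}{1910} + \frac{0}{\frac{1}{\left(-44\right) \left(-46\right)}} = 2855 \cdot \frac{1}{1910} + \frac{0}{\frac{1}{2024}} = \frac{571}{382} + 0 \frac{1}{\frac{1}{2024}} = \frac{571}{382} + 0 \cdot 2024 = \frac{571}{382} + 0 = \frac{571}{382}$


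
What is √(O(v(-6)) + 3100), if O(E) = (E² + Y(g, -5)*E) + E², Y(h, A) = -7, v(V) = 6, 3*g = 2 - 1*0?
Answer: √3130 ≈ 55.946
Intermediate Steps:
g = ⅔ (g = (2 - 1*0)/3 = (2 + 0)/3 = (⅓)*2 = ⅔ ≈ 0.66667)
O(E) = -7*E + 2*E² (O(E) = (E² - 7*E) + E² = -7*E + 2*E²)
√(O(v(-6)) + 3100) = √(6*(-7 + 2*6) + 3100) = √(6*(-7 + 12) + 3100) = √(6*5 + 3100) = √(30 + 3100) = √3130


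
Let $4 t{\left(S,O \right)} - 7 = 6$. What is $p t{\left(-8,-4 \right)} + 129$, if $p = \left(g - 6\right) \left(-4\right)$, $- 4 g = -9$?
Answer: $\frac{711}{4} \approx 177.75$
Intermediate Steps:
$g = \frac{9}{4}$ ($g = \left(- \frac{1}{4}\right) \left(-9\right) = \frac{9}{4} \approx 2.25$)
$t{\left(S,O \right)} = \frac{13}{4}$ ($t{\left(S,O \right)} = \frac{7}{4} + \frac{1}{4} \cdot 6 = \frac{7}{4} + \frac{3}{2} = \frac{13}{4}$)
$p = 15$ ($p = \left(\frac{9}{4} - 6\right) \left(-4\right) = \left(- \frac{15}{4}\right) \left(-4\right) = 15$)
$p t{\left(-8,-4 \right)} + 129 = 15 \cdot \frac{13}{4} + 129 = \frac{195}{4} + 129 = \frac{711}{4}$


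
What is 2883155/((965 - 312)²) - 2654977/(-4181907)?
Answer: 13189192164178/1783202781963 ≈ 7.3963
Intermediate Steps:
2883155/((965 - 312)²) - 2654977/(-4181907) = 2883155/(653²) - 2654977*(-1/4181907) = 2883155/426409 + 2654977/4181907 = 13189192164178/1783202781963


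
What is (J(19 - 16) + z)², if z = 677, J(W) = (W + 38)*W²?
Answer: 1094116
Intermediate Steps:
J(W) = W²*(38 + W) (J(W) = (38 + W)*W² = W²*(38 + W))
(J(19 - 16) + z)² = ((19 - 16)²*(38 + (19 - 16)) + 677)² = (3²*(38 + 3) + 677)² = (9*41 + 677)² = (369 + 677)² = 1046² = 1094116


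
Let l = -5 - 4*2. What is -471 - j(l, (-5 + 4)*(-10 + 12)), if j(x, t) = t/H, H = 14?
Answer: -3296/7 ≈ -470.86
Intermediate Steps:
l = -13 (l = -5 - 8 = -13)
j(x, t) = t/14
-471 - j(l, (-5 + 4)*(-10 + 12)) = -471 - (-5 + 4)*(-10 + 12)/14 = -471 - (-1*2)/14 = -471 - (-2)/14 = -471 - 1*(-⅐) = -471 + ⅐ = -3296/7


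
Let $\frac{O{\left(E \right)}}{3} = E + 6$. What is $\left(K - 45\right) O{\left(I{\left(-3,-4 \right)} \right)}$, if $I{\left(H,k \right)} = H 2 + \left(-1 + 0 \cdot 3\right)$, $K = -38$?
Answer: $249$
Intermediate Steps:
$I{\left(H,k \right)} = -1 + 2 H$ ($I{\left(H,k \right)} = 2 H + \left(-1 + 0\right) = 2 H - 1 = -1 + 2 H$)
$O{\left(E \right)} = 18 + 3 E$ ($O{\left(E \right)} = 3 \left(E + 6\right) = 3 \left(6 + E\right) = 18 + 3 E$)
$\left(K - 45\right) O{\left(I{\left(-3,-4 \right)} \right)} = \left(-38 - 45\right) \left(18 + 3 \left(-1 + 2 \left(-3\right)\right)\right) = - 83 \left(18 + 3 \left(-1 - 6\right)\right) = - 83 \left(18 + 3 \left(-7\right)\right) = - 83 \left(18 - 21\right) = \left(-83\right) \left(-3\right) = 249$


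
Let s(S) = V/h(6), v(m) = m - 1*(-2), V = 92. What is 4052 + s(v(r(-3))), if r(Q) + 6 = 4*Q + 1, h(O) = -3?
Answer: 12064/3 ≈ 4021.3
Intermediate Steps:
r(Q) = -5 + 4*Q (r(Q) = -6 + (4*Q + 1) = -6 + (1 + 4*Q) = -5 + 4*Q)
v(m) = 2 + m (v(m) = m + 2 = 2 + m)
s(S) = -92/3 (s(S) = 92/(-3) = 92*(-1/3) = -92/3)
4052 + s(v(r(-3))) = 4052 - 92/3 = 12064/3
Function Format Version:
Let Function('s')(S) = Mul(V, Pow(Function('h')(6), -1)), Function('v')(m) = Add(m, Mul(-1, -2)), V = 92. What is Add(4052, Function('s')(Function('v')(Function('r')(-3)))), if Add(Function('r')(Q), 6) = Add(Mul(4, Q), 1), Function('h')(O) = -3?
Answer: Rational(12064, 3) ≈ 4021.3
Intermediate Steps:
Function('r')(Q) = Add(-5, Mul(4, Q)) (Function('r')(Q) = Add(-6, Add(Mul(4, Q), 1)) = Add(-6, Add(1, Mul(4, Q))) = Add(-5, Mul(4, Q)))
Function('v')(m) = Add(2, m) (Function('v')(m) = Add(m, 2) = Add(2, m))
Function('s')(S) = Rational(-92, 3) (Function('s')(S) = Mul(92, Pow(-3, -1)) = Mul(92, Rational(-1, 3)) = Rational(-92, 3))
Add(4052, Function('s')(Function('v')(Function('r')(-3)))) = Add(4052, Rational(-92, 3)) = Rational(12064, 3)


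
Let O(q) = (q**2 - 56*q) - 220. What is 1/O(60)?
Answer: 1/20 ≈ 0.050000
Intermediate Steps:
O(q) = -220 + q**2 - 56*q
1/O(60) = 1/(-220 + 60**2 - 56*60) = 1/(-220 + 3600 - 3360) = 1/20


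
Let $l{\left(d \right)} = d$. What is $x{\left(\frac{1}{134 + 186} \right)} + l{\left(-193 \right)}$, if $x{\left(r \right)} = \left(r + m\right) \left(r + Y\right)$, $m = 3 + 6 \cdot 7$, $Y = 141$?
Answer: $\frac{630024321}{102400} \approx 6152.6$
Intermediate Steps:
$m = 45$ ($m = 3 + 42 = 45$)
$x{\left(r \right)} = \left(45 + r\right) \left(141 + r\right)$ ($x{\left(r \right)} = \left(r + 45\right) \left(r + 141\right) = \left(45 + r\right) \left(141 + r\right)$)
$x{\left(\frac{1}{134 + 186} \right)} + l{\left(-193 \right)} = \left(6345 + \left(\frac{1}{134 + 186}\right)^{2} + \frac{186}{134 + 186}\right) - 193 = \left(6345 + \left(\frac{1}{320}\right)^{2} + \frac{186}{320}\right) - 193 = \left(6345 + \left(\frac{1}{320}\right)^{2} + 186 \cdot \frac{1}{320}\right) - 193 = \left(6345 + \frac{1}{102400} + \frac{93}{160}\right) - 193 = \frac{649787521}{102400} - 193 = \frac{630024321}{102400}$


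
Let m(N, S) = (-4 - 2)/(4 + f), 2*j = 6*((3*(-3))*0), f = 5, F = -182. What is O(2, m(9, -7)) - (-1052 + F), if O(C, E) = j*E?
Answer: 1234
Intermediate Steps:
j = 0 (j = (6*((3*(-3))*0))/2 = (6*(-9*0))/2 = (6*0)/2 = (½)*0 = 0)
m(N, S) = -⅔ (m(N, S) = (-4 - 2)/(4 + 5) = -6/9 = -6*⅑ = -⅔)
O(C, E) = 0 (O(C, E) = 0*E = 0)
O(2, m(9, -7)) - (-1052 + F) = 0 - (-1052 - 182) = 0 - 1*(-1234) = 0 + 1234 = 1234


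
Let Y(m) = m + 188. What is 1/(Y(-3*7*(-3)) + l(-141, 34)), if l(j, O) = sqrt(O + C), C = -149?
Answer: 251/63116 - I*sqrt(115)/63116 ≈ 0.0039768 - 0.00016991*I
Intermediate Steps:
l(j, O) = sqrt(-149 + O) (l(j, O) = sqrt(O - 149) = sqrt(-149 + O))
Y(m) = 188 + m
1/(Y(-3*7*(-3)) + l(-141, 34)) = 1/((188 - 3*7*(-3)) + sqrt(-149 + 34)) = 1/((188 - 21*(-3)) + sqrt(-115)) = 1/((188 + 63) + I*sqrt(115)) = 1/(251 + I*sqrt(115))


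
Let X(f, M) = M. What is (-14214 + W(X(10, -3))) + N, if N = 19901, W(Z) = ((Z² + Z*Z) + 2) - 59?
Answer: 5648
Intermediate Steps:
W(Z) = -57 + 2*Z² (W(Z) = ((Z² + Z²) + 2) - 59 = (2*Z² + 2) - 59 = (2 + 2*Z²) - 59 = -57 + 2*Z²)
(-14214 + W(X(10, -3))) + N = (-14214 + (-57 + 2*(-3)²)) + 19901 = (-14214 + (-57 + 2*9)) + 19901 = (-14214 + (-57 + 18)) + 19901 = (-14214 - 39) + 19901 = -14253 + 19901 = 5648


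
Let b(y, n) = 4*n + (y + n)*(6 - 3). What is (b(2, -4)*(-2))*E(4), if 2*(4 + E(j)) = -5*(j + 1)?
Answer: -726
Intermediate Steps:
b(y, n) = 3*y + 7*n (b(y, n) = 4*n + (n + y)*3 = 4*n + (3*n + 3*y) = 3*y + 7*n)
E(j) = -13/2 - 5*j/2 (E(j) = -4 + (-5*(j + 1))/2 = -4 + (-5*(1 + j))/2 = -4 + (-5 - 5*j)/2 = -4 + (-5/2 - 5*j/2) = -13/2 - 5*j/2)
(b(2, -4)*(-2))*E(4) = ((3*2 + 7*(-4))*(-2))*(-13/2 - 5/2*4) = ((6 - 28)*(-2))*(-13/2 - 10) = -22*(-2)*(-33/2) = 44*(-33/2) = -726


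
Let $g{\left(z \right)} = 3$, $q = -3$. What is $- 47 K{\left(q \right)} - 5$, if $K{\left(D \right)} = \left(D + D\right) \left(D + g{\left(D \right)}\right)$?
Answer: $-5$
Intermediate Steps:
$K{\left(D \right)} = 2 D \left(3 + D\right)$ ($K{\left(D \right)} = \left(D + D\right) \left(D + 3\right) = 2 D \left(3 + D\right)$)
$- 47 K{\left(q \right)} - 5 = - 47 \cdot 2 \left(-3\right) \left(3 - 3\right) - 5 = - 47 \cdot 2 \left(-3\right) 0 - 5 = \left(-47\right) 0 - 5 = 0 - 5 = -5$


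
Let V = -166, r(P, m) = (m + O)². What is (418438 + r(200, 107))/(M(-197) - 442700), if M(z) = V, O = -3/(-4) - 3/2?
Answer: -6875633/7085856 ≈ -0.97033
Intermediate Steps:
O = -¾ (O = -3*(-¼) - 3*½ = ¾ - 3/2 = -¾ ≈ -0.75000)
r(P, m) = (-¾ + m)² (r(P, m) = (m - ¾)² = (-¾ + m)²)
M(z) = -166
(418438 + r(200, 107))/(M(-197) - 442700) = (418438 + (-3 + 4*107)²/16)/(-166 - 442700) = (418438 + (-3 + 428)²/16)/(-442866) = (418438 + (1/16)*425²)*(-1/442866) = (418438 + (1/16)*180625)*(-1/442866) = (418438 + 180625/16)*(-1/442866) = (6875633/16)*(-1/442866) = -6875633/7085856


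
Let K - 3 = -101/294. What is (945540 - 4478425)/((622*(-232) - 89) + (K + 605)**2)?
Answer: -305368447860/19435426453 ≈ -15.712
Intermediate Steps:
K = 781/294 (K = 3 - 101/294 = 781/294 ≈ 2.6565)
(945540 - 4478425)/((622*(-232) - 89) + (K + 605)**2) = (945540 - 4478425)/((622*(-232) - 89) + (781/294 + 605)**2) = -3532885/((-144304 - 89) + (178651/294)**2) = -3532885/(-144393 + 31916179801/86436) = -3532885/19435426453/86436 = -3532885*86436/19435426453 = -305368447860/19435426453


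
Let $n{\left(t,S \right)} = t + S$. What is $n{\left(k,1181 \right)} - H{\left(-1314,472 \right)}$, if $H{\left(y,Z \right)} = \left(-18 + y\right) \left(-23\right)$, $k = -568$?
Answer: $-30023$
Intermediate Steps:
$H{\left(y,Z \right)} = 414 - 23 y$
$n{\left(t,S \right)} = S + t$
$n{\left(k,1181 \right)} - H{\left(-1314,472 \right)} = \left(1181 - 568\right) - \left(414 - -30222\right) = 613 - \left(414 + 30222\right) = 613 - 30636 = -30023$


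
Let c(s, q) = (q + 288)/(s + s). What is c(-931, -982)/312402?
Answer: 347/290846262 ≈ 1.1931e-6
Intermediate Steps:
c(s, q) = (288 + q)/(2*s) (c(s, q) = (288 + q)/((2*s)) = (288 + q)*(1/(2*s)) = (288 + q)/(2*s))
c(-931, -982)/312402 = ((½)*(288 - 982)/(-931))/312402 = ((½)*(-1/931)*(-694))*(1/312402) = (347/931)*(1/312402) = 347/290846262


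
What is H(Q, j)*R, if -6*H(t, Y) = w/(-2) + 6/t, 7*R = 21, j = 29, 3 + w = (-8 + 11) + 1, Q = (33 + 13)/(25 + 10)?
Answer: -187/92 ≈ -2.0326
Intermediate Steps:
Q = 46/35 ≈ 1.3143
w = 1 (w = -3 + ((-8 + 11) + 1) = -3 + (3 + 1) = -3 + 4 = 1)
R = 3 (R = (⅐)*21 = 3)
H(t, Y) = 1/12 - 1/t (H(t, Y) = -(1/(-2) + 6/t)/6 = -(1*(-½) + 6/t)/6 = -(-½ + 6/t)/6 = 1/12 - 1/t)
H(Q, j)*R = ((-12 + 46/35)/(12*(46/35)))*3 = ((1/12)*(35/46)*(-374/35))*3 = -187/276*3 = -187/92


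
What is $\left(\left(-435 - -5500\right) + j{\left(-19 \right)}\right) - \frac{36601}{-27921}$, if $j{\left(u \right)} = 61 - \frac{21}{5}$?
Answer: $\frac{715211894}{139605} \approx 5123.1$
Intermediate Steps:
$j{\left(u \right)} = \frac{284}{5}$ ($j{\left(u \right)} = 61 - 21 \cdot \frac{1}{5} = 61 - \frac{21}{5} = \frac{284}{5}$)
$\left(\left(-435 - -5500\right) + j{\left(-19 \right)}\right) - \frac{36601}{-27921} = \left(\left(-435 - -5500\right) + \frac{284}{5}\right) - \frac{36601}{-27921} = \left(\left(-435 + 5500\right) + \frac{284}{5}\right) - - \frac{36601}{27921} = \left(5065 + \frac{284}{5}\right) + \frac{36601}{27921} = \frac{25609}{5} + \frac{36601}{27921} = \frac{715211894}{139605}$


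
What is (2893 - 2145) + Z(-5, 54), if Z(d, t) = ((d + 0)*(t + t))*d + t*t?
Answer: 6364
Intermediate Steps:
Z(d, t) = t**2 + 2*t*d**2 (Z(d, t) = (d*(2*t))*d + t**2 = (2*d*t)*d + t**2 = 2*t*d**2 + t**2 = t**2 + 2*t*d**2)
(2893 - 2145) + Z(-5, 54) = (2893 - 2145) + 54*(54 + 2*(-5)**2) = 748 + 54*(54 + 2*25) = 748 + 54*(54 + 50) = 748 + 54*104 = 748 + 5616 = 6364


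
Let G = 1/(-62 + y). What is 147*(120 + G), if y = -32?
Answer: 1658013/94 ≈ 17638.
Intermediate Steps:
G = -1/94 (G = 1/(-62 - 32) = 1/(-94) = -1/94 ≈ -0.010638)
147*(120 + G) = 147*(120 - 1/94) = 147*(11279/94) = 1658013/94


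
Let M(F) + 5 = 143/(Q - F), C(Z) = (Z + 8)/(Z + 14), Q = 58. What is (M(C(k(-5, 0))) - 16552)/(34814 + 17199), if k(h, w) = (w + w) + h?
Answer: -2863932/8998249 ≈ -0.31828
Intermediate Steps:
k(h, w) = h + 2*w (k(h, w) = 2*w + h = h + 2*w)
C(Z) = (8 + Z)/(14 + Z)
M(F) = -5 + 143/(58 - F)
(M(C(k(-5, 0))) - 16552)/(34814 + 17199) = ((147 - 5*(8 + (-5 + 2*0))/(14 + (-5 + 2*0)))/(-58 + (8 + (-5 + 2*0))/(14 + (-5 + 2*0))) - 16552)/(34814 + 17199) = ((147 - 5*(8 + (-5 + 0))/(14 + (-5 + 0)))/(-58 + (8 + (-5 + 0))/(14 + (-5 + 0))) - 16552)/52013 = ((147 - 5*(8 - 5)/(14 - 5))/(-58 + (8 - 5)/(14 - 5)) - 16552)*(1/52013) = ((147 - 5*3/9)/(-58 + 3/9) - 16552)*(1/52013) = ((147 - 5*3/9)/(-58 + (⅑)*3) - 16552)*(1/52013) = ((147 - 5*⅓)/(-58 + ⅓) - 16552)*(1/52013) = ((147 - 5/3)/(-173/3) - 16552)*(1/52013) = (-3/173*436/3 - 16552)*(1/52013) = (-436/173 - 16552)*(1/52013) = -2863932/173*1/52013 = -2863932/8998249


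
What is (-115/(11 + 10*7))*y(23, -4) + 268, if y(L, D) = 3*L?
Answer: 4591/27 ≈ 170.04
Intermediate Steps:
(-115/(11 + 10*7))*y(23, -4) + 268 = (-115/(11 + 10*7))*(3*23) + 268 = -115/(11 + 70)*69 + 268 = -115/81*69 + 268 = -2645/27 + 268 = 4591/27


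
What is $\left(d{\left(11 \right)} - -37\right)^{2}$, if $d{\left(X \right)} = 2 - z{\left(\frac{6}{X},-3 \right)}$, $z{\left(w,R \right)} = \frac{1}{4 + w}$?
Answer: $\frac{3759721}{2500} \approx 1503.9$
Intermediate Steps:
$d{\left(X \right)} = 2 - \frac{1}{4 + \frac{6}{X}}$
$\left(d{\left(11 \right)} - -37\right)^{2} = \left(\frac{12 + 7 \cdot 11}{2 \left(3 + 2 \cdot 11\right)} - -37\right)^{2} = \left(\frac{12 + 77}{2 \left(3 + 22\right)} + 37\right)^{2} = \left(\frac{1}{2} \cdot \frac{1}{25} \cdot 89 + 37\right)^{2} = \left(\frac{89}{50} + 37\right)^{2} = \left(\frac{1939}{50}\right)^{2} = \frac{3759721}{2500}$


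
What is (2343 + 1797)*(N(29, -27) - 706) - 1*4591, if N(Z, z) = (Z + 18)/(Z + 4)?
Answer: -32136881/11 ≈ -2.9215e+6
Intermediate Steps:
N(Z, z) = (18 + Z)/(4 + Z)
(2343 + 1797)*(N(29, -27) - 706) - 1*4591 = (2343 + 1797)*((18 + 29)/(4 + 29) - 706) - 1*4591 = 4140*(47/33 - 706) - 4591 = 4140*(-23251/33) - 4591 = -32086380/11 - 4591 = -32136881/11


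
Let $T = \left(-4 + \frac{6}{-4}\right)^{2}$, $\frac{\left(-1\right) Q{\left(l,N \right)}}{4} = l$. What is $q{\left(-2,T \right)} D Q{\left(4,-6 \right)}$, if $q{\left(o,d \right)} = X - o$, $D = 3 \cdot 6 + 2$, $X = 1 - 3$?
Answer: $0$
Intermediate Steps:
$Q{\left(l,N \right)} = - 4 l$
$T = \frac{121}{4}$ ($T = \left(-4 + 6 \left(- \frac{1}{4}\right)\right)^{2} = \left(-4 - \frac{3}{2}\right)^{2} = \left(- \frac{11}{2}\right)^{2} = \frac{121}{4} \approx 30.25$)
$X = -2$ ($X = 1 - 3 = -2$)
$D = 20$ ($D = 18 + 2 = 20$)
$q{\left(o,d \right)} = -2 - o$
$q{\left(-2,T \right)} D Q{\left(4,-6 \right)} = \left(-2 - -2\right) 20 \left(\left(-4\right) 4\right) = \left(-2 + 2\right) 20 \left(-16\right) = 0 \cdot 20 \left(-16\right) = 0 \left(-16\right) = 0$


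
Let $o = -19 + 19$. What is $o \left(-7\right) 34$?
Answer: $0$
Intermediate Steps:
$o = 0$
$o \left(-7\right) 34 = 0 \left(-7\right) 34 = 0 \cdot 34 = 0$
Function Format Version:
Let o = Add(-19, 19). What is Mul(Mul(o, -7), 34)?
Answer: 0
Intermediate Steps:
o = 0
Mul(Mul(o, -7), 34) = Mul(Mul(0, -7), 34) = Mul(0, 34) = 0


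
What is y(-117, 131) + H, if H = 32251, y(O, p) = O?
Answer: 32134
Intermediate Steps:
y(-117, 131) + H = -117 + 32251 = 32134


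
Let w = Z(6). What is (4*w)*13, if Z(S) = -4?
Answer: -208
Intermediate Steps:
w = -4
(4*w)*13 = (4*(-4))*13 = -16*13 = -208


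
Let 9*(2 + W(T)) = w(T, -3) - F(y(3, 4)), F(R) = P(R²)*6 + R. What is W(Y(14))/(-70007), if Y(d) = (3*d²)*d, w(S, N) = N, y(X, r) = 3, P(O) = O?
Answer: 26/210021 ≈ 0.00012380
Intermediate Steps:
Y(d) = 3*d³
F(R) = R + 6*R² (F(R) = R²*6 + R = 6*R² + R = R + 6*R²)
W(T) = -26/3 (W(T) = -2 + (-3 - 3*(1 + 6*3))/9 = -2 + (-3 - 3*(1 + 18))/9 = -2 + (-3 - 3*19)/9 = -2 + (-3 - 1*57)/9 = -2 + (-3 - 57)/9 = -2 + (⅑)*(-60) = -2 - 20/3 = -26/3)
W(Y(14))/(-70007) = -26/3/(-70007) = -26/3*(-1/70007) = 26/210021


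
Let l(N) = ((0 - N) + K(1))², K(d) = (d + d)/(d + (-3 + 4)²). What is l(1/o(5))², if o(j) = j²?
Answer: 331776/390625 ≈ 0.84935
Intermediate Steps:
K(d) = 2*d/(1 + d) (K(d) = (2*d)/(d + 1²) = (2*d)/(d + 1) = (2*d)/(1 + d) = 2*d/(1 + d))
l(N) = (1 - N)² (l(N) = ((0 - N) + 2*1/(1 + 1))² = (-N + 2*1/2)² = (-N + 2*1*(½))² = (-N + 1)² = (1 - N)²)
l(1/o(5))² = ((-1 + 1/(5²))²)² = ((-1 + 1/25)²)² = ((-24/25)²)² = (576/625)² = 331776/390625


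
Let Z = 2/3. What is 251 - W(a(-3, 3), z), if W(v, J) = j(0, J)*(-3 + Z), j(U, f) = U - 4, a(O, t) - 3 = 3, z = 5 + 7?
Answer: 725/3 ≈ 241.67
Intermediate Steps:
z = 12
a(O, t) = 6 (a(O, t) = 3 + 3 = 6)
j(U, f) = -4 + U
Z = ⅔ (Z = 2*(⅓) = ⅔ ≈ 0.66667)
W(v, J) = 28/3 (W(v, J) = (-4 + 0)*(-3 + ⅔) = -4*(-7/3) = 28/3)
251 - W(a(-3, 3), z) = 251 - 1*28/3 = 251 - 28/3 = 725/3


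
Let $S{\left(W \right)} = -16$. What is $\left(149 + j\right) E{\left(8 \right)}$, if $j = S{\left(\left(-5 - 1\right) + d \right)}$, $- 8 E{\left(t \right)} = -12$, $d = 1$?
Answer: $\frac{399}{2} \approx 199.5$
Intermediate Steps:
$E{\left(t \right)} = \frac{3}{2}$ ($E{\left(t \right)} = \left(- \frac{1}{8}\right) \left(-12\right) = \frac{3}{2}$)
$j = -16$
$\left(149 + j\right) E{\left(8 \right)} = \left(149 - 16\right) \frac{3}{2} = 133 \cdot \frac{3}{2} = \frac{399}{2}$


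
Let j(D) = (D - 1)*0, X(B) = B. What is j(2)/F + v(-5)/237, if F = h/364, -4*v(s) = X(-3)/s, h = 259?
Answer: -1/1580 ≈ -0.00063291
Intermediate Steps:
v(s) = 3/(4*s) (v(s) = -(-3)/(4*s) = 3/(4*s))
j(D) = 0 (j(D) = (-1 + D)*0 = 0)
F = 37/52 (F = 259/364 = 259*(1/364) = 37/52 ≈ 0.71154)
j(2)/F + v(-5)/237 = 0/(37/52) + ((3/4)/(-5))/237 = 0*(52/37) + ((3/4)*(-1/5))*(1/237) = 0 - 3/20*1/237 = 0 - 1/1580 = -1/1580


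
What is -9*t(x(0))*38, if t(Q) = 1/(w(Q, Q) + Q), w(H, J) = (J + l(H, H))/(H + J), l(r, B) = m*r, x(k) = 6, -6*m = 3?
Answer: -1368/25 ≈ -54.720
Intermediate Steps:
m = -½ (m = -⅙*3 = -½ ≈ -0.50000)
l(r, B) = -r/2
w(H, J) = (J - H/2)/(H + J)
t(Q) = 1/(¼ + Q) (t(Q) = 1/((Q - Q/2)/(Q + Q) + Q) = 1/((Q/2)/((2*Q)) + Q) = 1/((1/(2*Q))*(Q/2) + Q) = 1/(¼ + Q))
-9*t(x(0))*38 = -36/(1 + 4*6)*38 = -36/(1 + 24)*38 = -36/25*38 = -1368/25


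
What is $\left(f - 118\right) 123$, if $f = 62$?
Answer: $-6888$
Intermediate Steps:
$\left(f - 118\right) 123 = \left(62 - 118\right) 123 = \left(-56\right) 123 = -6888$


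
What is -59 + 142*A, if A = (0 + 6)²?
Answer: 5053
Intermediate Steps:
A = 36 (A = 6² = 36)
-59 + 142*A = -59 + 142*36 = -59 + 5112 = 5053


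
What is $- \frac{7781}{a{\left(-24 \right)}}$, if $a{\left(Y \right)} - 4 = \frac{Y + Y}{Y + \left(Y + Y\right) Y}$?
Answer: $- \frac{11797}{6} \approx -1966.2$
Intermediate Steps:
$a{\left(Y \right)} = 4 + \frac{2 Y}{Y + 2 Y^{2}}$ ($a{\left(Y \right)} = 4 + \frac{Y + Y}{Y + \left(Y + Y\right) Y} = 4 + \frac{2 Y}{Y + 2 Y Y} = 4 + \frac{2 Y}{Y + 2 Y^{2}}$)
$- \frac{7781}{a{\left(-24 \right)}} = - \frac{7781}{2 \frac{1}{1 + 2 \left(-24\right)} \left(3 + 4 \left(-24\right)\right)} = - \frac{7781}{2 \frac{1}{1 - 48} \left(3 - 96\right)} = - \frac{7781}{2 \frac{1}{-47} \left(-93\right)} = - \frac{7781}{2 \left(- \frac{1}{47}\right) \left(-93\right)} = - \frac{7781}{\frac{186}{47}} = \left(-7781\right) \frac{47}{186} = - \frac{11797}{6}$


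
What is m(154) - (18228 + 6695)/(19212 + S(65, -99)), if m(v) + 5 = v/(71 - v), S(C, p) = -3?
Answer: -12998530/1594347 ≈ -8.1529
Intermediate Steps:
m(v) = -5 + v/(71 - v)
m(154) - (18228 + 6695)/(19212 + S(65, -99)) = (355 - 6*154)/(-71 + 154) - (18228 + 6695)/(19212 - 3) = (355 - 924)/83 - 24923/19209 = (1/83)*(-569) - 24923/19209 = -569/83 - 1*24923/19209 = -569/83 - 24923/19209 = -12998530/1594347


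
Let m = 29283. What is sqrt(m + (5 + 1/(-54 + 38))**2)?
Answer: sqrt(7502689)/16 ≈ 171.19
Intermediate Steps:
sqrt(m + (5 + 1/(-54 + 38))**2) = sqrt(29283 + (5 + 1/(-54 + 38))**2) = sqrt(29283 + (5 + 1/(-16))**2) = sqrt(29283 + (5 - 1/16)**2) = sqrt(29283 + (79/16)**2) = sqrt(29283 + 6241/256) = sqrt(7502689/256) = sqrt(7502689)/16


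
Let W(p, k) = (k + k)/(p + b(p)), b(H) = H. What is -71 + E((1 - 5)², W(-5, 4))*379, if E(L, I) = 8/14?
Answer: 1019/7 ≈ 145.57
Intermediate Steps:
W(p, k) = k/p (W(p, k) = (k + k)/(p + p) = (2*k)/((2*p)) = (2*k)*(1/(2*p)) = k/p)
E(L, I) = 4/7 (E(L, I) = 8*(1/14) = 4/7)
-71 + E((1 - 5)², W(-5, 4))*379 = -71 + (4/7)*379 = -71 + 1516/7 = 1019/7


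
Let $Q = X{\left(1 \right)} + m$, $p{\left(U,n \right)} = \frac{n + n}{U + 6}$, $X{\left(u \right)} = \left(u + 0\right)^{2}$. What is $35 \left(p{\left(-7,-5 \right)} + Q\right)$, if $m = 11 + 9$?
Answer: $1085$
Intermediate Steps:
$X{\left(u \right)} = u^{2}$
$p{\left(U,n \right)} = \frac{2 n}{6 + U}$
$m = 20$
$Q = 21$ ($Q = 1^{2} + 20 = 1 + 20 = 21$)
$35 \left(p{\left(-7,-5 \right)} + Q\right) = 35 \left(2 \left(-5\right) \frac{1}{6 - 7} + 21\right) = 35 \left(2 \left(-5\right) \frac{1}{-1} + 21\right) = 35 \left(2 \left(-5\right) \left(-1\right) + 21\right) = 35 \left(10 + 21\right) = 35 \cdot 31 = 1085$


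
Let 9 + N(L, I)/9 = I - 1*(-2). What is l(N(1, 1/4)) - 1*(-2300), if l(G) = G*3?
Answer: 8471/4 ≈ 2117.8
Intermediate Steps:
N(L, I) = -63 + 9*I (N(L, I) = -81 + 9*(I - 1*(-2)) = -81 + 9*(I + 2) = -81 + 9*(2 + I) = -81 + (18 + 9*I) = -63 + 9*I)
l(G) = 3*G
l(N(1, 1/4)) - 1*(-2300) = 3*(-63 + 9*(1/4)) - 1*(-2300) = 3*(-63 + 9*(1*(¼))) + 2300 = 3*(-63 + 9*(¼)) + 2300 = 3*(-63 + 9/4) + 2300 = 3*(-243/4) + 2300 = -729/4 + 2300 = 8471/4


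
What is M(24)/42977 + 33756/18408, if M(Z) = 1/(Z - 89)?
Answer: 46497799/25356430 ≈ 1.8338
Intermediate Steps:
M(Z) = 1/(-89 + Z)
M(24)/42977 + 33756/18408 = 1/((-89 + 24)*42977) + 33756/18408 = (1/42977)/(-65) + 33756*(1/18408) = -1/65*1/42977 + 2813/1534 = -1/2793505 + 2813/1534 = 46497799/25356430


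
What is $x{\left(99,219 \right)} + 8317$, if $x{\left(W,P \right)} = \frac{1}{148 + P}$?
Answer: $\frac{3052340}{367} \approx 8317.0$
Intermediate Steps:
$x{\left(99,219 \right)} + 8317 = \frac{1}{148 + 219} + 8317 = \frac{1}{367} + 8317 = \frac{3052340}{367}$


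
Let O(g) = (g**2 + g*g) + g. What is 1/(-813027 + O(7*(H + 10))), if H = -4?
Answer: -1/809457 ≈ -1.2354e-6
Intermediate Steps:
O(g) = g + 2*g**2 (O(g) = (g**2 + g**2) + g = 2*g**2 + g = g + 2*g**2)
1/(-813027 + O(7*(H + 10))) = 1/(-813027 + (7*(-4 + 10))*(1 + 2*(7*(-4 + 10)))) = 1/(-813027 + (7*6)*(1 + 2*(7*6))) = 1/(-813027 + 42*(1 + 2*42)) = 1/(-813027 + 42*(1 + 84)) = 1/(-813027 + 42*85) = 1/(-813027 + 3570) = 1/(-809457) = -1/809457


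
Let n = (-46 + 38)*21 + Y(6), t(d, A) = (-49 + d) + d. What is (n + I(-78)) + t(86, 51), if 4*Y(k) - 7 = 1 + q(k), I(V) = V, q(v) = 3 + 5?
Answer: -119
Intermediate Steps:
q(v) = 8
t(d, A) = -49 + 2*d
Y(k) = 4 (Y(k) = 7/4 + (1 + 8)/4 = 7/4 + (¼)*9 = 7/4 + 9/4 = 4)
n = -164 (n = (-46 + 38)*21 + 4 = -8*21 + 4 = -168 + 4 = -164)
(n + I(-78)) + t(86, 51) = (-164 - 78) + (-49 + 2*86) = -242 + (-49 + 172) = -242 + 123 = -119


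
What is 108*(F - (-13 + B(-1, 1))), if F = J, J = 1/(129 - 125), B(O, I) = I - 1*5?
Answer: 1863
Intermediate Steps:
B(O, I) = -5 + I (B(O, I) = I - 5 = -5 + I)
J = ¼ (J = 1/4 = ¼ ≈ 0.25000)
F = ¼ ≈ 0.25000
108*(F - (-13 + B(-1, 1))) = 108*(¼ - (-13 + (-5 + 1))) = 108*(¼ - (-13 - 4)) = 108*(¼ - 1*(-17)) = 108*(¼ + 17) = 108*(69/4) = 1863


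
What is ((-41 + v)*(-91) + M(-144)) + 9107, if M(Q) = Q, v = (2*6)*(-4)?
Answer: 17062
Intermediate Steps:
v = -48 (v = 12*(-4) = -48)
((-41 + v)*(-91) + M(-144)) + 9107 = ((-41 - 48)*(-91) - 144) + 9107 = (-89*(-91) - 144) + 9107 = (8099 - 144) + 9107 = 7955 + 9107 = 17062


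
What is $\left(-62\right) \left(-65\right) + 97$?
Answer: $4127$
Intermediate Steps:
$\left(-62\right) \left(-65\right) + 97 = 4030 + 97 = 4127$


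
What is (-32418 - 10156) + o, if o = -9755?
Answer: -52329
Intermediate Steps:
(-32418 - 10156) + o = (-32418 - 10156) - 9755 = -42574 - 9755 = -52329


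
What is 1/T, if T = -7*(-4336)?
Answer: 1/30352 ≈ 3.2947e-5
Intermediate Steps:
T = 30352
1/T = 1/30352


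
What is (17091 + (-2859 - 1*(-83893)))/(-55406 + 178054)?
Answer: 98125/122648 ≈ 0.80005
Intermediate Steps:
(17091 + (-2859 - 1*(-83893)))/(-55406 + 178054) = (17091 + (-2859 + 83893))/122648 = (17091 + 81034)*(1/122648) = 98125*(1/122648) = 98125/122648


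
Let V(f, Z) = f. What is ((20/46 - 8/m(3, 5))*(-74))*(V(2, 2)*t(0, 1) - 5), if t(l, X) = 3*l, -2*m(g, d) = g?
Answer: 147260/69 ≈ 2134.2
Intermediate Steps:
m(g, d) = -g/2
((20/46 - 8/m(3, 5))*(-74))*(V(2, 2)*t(0, 1) - 5) = ((20/46 - 8/((-1/2*3)))*(-74))*(2*(3*0) - 5) = ((20*(1/46) - 8/(-3/2))*(-74))*(2*0 - 5) = ((10/23 - 8*(-2/3))*(-74))*(0 - 5) = ((10/23 + 16/3)*(-74))*(-5) = ((398/69)*(-74))*(-5) = -29452/69*(-5) = 147260/69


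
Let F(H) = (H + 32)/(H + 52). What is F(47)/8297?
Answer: 79/821403 ≈ 9.6177e-5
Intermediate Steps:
F(H) = (32 + H)/(52 + H)
F(47)/8297 = ((32 + 47)/(52 + 47))/8297 = (79/99)*(1/8297) = 79/821403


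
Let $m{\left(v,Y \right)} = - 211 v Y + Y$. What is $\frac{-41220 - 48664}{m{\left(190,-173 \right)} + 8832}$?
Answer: $- \frac{3908}{301923} \approx -0.012944$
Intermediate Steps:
$m{\left(v,Y \right)} = Y - 211 Y v$ ($m{\left(v,Y \right)} = - 211 Y v + Y = Y - 211 Y v$)
$\frac{-41220 - 48664}{m{\left(190,-173 \right)} + 8832} = \frac{-41220 - 48664}{- 173 \left(1 - 40090\right) + 8832} = - \frac{89884}{- 173 \left(1 - 40090\right) + 8832} = - \frac{89884}{\left(-173\right) \left(-40089\right) + 8832} = - \frac{89884}{6935397 + 8832} = - \frac{89884}{6944229} = \left(-89884\right) \frac{1}{6944229} = - \frac{3908}{301923}$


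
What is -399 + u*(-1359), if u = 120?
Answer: -163479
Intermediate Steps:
-399 + u*(-1359) = -399 + 120*(-1359) = -399 - 163080 = -163479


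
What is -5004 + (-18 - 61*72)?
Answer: -9414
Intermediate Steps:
-5004 + (-18 - 61*72) = -5004 + (-18 - 4392) = -5004 - 4410 = -9414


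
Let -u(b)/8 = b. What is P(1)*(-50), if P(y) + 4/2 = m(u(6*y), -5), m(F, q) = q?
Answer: 350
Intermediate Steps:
u(b) = -8*b
P(y) = -7 (P(y) = -2 - 5 = -7)
P(1)*(-50) = -7*(-50) = 350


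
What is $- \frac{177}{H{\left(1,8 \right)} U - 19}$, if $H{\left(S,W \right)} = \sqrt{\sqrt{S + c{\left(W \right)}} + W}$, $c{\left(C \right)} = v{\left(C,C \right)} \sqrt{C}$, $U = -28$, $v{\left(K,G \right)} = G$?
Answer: $- \frac{177}{-19 - 28 \sqrt{8 + \sqrt{1 + 16 \sqrt{2}}}} \approx 1.4822$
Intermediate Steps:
$c{\left(C \right)} = C^{\frac{3}{2}}$ ($c{\left(C \right)} = C \sqrt{C} = C^{\frac{3}{2}}$)
$H{\left(S,W \right)} = \sqrt{W + \sqrt{S + W^{\frac{3}{2}}}}$ ($H{\left(S,W \right)} = \sqrt{\sqrt{S + W^{\frac{3}{2}}} + W} = \sqrt{W + \sqrt{S + W^{\frac{3}{2}}}}$)
$- \frac{177}{H{\left(1,8 \right)} U - 19} = - \frac{177}{\sqrt{8 + \sqrt{1 + 8^{\frac{3}{2}}}} \left(-28\right) - 19} = - \frac{177}{\sqrt{8 + \sqrt{1 + 16 \sqrt{2}}} \left(-28\right) - 19} = - \frac{177}{- 28 \sqrt{8 + \sqrt{1 + 16 \sqrt{2}}} - 19} = - \frac{177}{-19 - 28 \sqrt{8 + \sqrt{1 + 16 \sqrt{2}}}}$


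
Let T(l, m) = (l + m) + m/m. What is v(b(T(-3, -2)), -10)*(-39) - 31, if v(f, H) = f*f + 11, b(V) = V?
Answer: -1084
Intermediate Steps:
T(l, m) = 1 + l + m (T(l, m) = (l + m) + 1 = 1 + l + m)
v(f, H) = 11 + f² (v(f, H) = f² + 11 = 11 + f²)
v(b(T(-3, -2)), -10)*(-39) - 31 = (11 + (1 - 3 - 2)²)*(-39) - 31 = (11 + (-4)²)*(-39) - 31 = (11 + 16)*(-39) - 31 = 27*(-39) - 31 = -1053 - 31 = -1084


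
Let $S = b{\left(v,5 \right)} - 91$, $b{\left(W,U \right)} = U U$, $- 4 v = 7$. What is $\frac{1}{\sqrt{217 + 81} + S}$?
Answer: $- \frac{33}{2029} - \frac{\sqrt{298}}{4058} \approx -0.020518$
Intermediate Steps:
$v = - \frac{7}{4}$ ($v = \left(- \frac{1}{4}\right) 7 = - \frac{7}{4} \approx -1.75$)
$b{\left(W,U \right)} = U^{2}$
$S = -66$ ($S = 5^{2} - 91 = 25 - 91 = -66$)
$\frac{1}{\sqrt{217 + 81} + S} = \frac{1}{\sqrt{217 + 81} - 66} = \frac{1}{\sqrt{298} - 66} = \frac{1}{-66 + \sqrt{298}}$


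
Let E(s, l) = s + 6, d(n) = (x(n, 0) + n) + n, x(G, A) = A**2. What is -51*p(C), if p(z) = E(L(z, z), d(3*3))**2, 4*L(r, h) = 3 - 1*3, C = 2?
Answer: -1836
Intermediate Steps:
L(r, h) = 0 (L(r, h) = (3 - 1*3)/4 = (3 - 3)/4 = (1/4)*0 = 0)
d(n) = 2*n (d(n) = (0**2 + n) + n = (0 + n) + n = n + n = 2*n)
E(s, l) = 6 + s
p(z) = 36 (p(z) = (6 + 0)**2 = 6**2 = 36)
-51*p(C) = -51*36 = -1836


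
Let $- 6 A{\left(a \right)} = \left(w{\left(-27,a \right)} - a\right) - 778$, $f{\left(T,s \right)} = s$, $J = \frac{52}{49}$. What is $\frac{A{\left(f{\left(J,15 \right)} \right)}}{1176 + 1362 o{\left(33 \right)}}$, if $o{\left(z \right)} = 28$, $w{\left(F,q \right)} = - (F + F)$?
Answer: $\frac{739}{235872} \approx 0.0031331$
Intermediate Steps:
$w{\left(F,q \right)} = - 2 F$
$J = \frac{52}{49}$ ($J = 52 \cdot \frac{1}{49} = \frac{52}{49} \approx 1.0612$)
$A{\left(a \right)} = \frac{362}{3} + \frac{a}{6}$ ($A{\left(a \right)} = - \frac{\left(\left(-2\right) \left(-27\right) - a\right) - 778}{6} = - \frac{\left(54 - a\right) - 778}{6} = - \frac{-724 - a}{6} = \frac{362}{3} + \frac{a}{6}$)
$\frac{A{\left(f{\left(J,15 \right)} \right)}}{1176 + 1362 o{\left(33 \right)}} = \frac{\frac{362}{3} + \frac{1}{6} \cdot 15}{1176 + 1362 \cdot 28} = \frac{\frac{362}{3} + \frac{5}{2}}{1176 + 38136} = \frac{739}{6 \cdot 39312} = \frac{739}{6} \cdot \frac{1}{39312} = \frac{739}{235872}$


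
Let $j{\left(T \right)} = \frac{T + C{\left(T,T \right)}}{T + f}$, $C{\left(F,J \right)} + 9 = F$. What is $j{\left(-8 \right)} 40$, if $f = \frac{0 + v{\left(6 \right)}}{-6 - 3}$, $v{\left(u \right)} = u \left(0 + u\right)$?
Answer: $\frac{250}{3} \approx 83.333$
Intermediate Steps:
$v{\left(u \right)} = u^{2}$ ($v{\left(u \right)} = u u = u^{2}$)
$C{\left(F,J \right)} = -9 + F$
$f = -4$ ($f = \frac{0 + 6^{2}}{-6 - 3} = \frac{0 + 36}{-9} = 36 \left(- \frac{1}{9}\right) = -4$)
$j{\left(T \right)} = \frac{-9 + 2 T}{-4 + T}$ ($j{\left(T \right)} = \frac{T + \left(-9 + T\right)}{T - 4} = \frac{-9 + 2 T}{-4 + T}$)
$j{\left(-8 \right)} 40 = \frac{-9 + 2 \left(-8\right)}{-4 - 8} \cdot 40 = \frac{-9 - 16}{-12} \cdot 40 = \left(- \frac{1}{12}\right) \left(-25\right) 40 = \frac{25}{12} \cdot 40 = \frac{250}{3}$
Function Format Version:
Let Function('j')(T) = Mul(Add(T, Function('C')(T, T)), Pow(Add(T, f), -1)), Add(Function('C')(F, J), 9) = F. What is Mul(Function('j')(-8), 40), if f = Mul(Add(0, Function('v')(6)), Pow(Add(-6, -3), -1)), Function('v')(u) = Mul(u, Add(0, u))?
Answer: Rational(250, 3) ≈ 83.333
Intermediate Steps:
Function('v')(u) = Pow(u, 2) (Function('v')(u) = Mul(u, u) = Pow(u, 2))
Function('C')(F, J) = Add(-9, F)
f = -4 (f = Mul(Add(0, Pow(6, 2)), Pow(Add(-6, -3), -1)) = Mul(Add(0, 36), Pow(-9, -1)) = Mul(36, Rational(-1, 9)) = -4)
Function('j')(T) = Mul(Pow(Add(-4, T), -1), Add(-9, Mul(2, T))) (Function('j')(T) = Mul(Add(T, Add(-9, T)), Pow(Add(T, -4), -1)) = Mul(Add(-9, Mul(2, T)), Pow(Add(-4, T), -1)) = Mul(Pow(Add(-4, T), -1), Add(-9, Mul(2, T))))
Mul(Function('j')(-8), 40) = Mul(Mul(Pow(Add(-4, -8), -1), Add(-9, Mul(2, -8))), 40) = Mul(Mul(Pow(-12, -1), Add(-9, -16)), 40) = Mul(Mul(Rational(-1, 12), -25), 40) = Mul(Rational(25, 12), 40) = Rational(250, 3)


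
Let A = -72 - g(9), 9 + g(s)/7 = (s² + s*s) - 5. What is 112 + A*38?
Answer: -41992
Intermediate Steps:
g(s) = -98 + 14*s² (g(s) = -63 + 7*((s² + s*s) - 5) = -63 + 7*((s² + s²) - 5) = -63 + 7*(2*s² - 5) = -63 + 7*(-5 + 2*s²) = -63 + (-35 + 14*s²) = -98 + 14*s²)
A = -1108 (A = -72 - (-98 + 14*9²) = -72 - (-98 + 14*81) = -72 - (-98 + 1134) = -72 - 1*1036 = -72 - 1036 = -1108)
112 + A*38 = 112 - 1108*38 = 112 - 42104 = -41992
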